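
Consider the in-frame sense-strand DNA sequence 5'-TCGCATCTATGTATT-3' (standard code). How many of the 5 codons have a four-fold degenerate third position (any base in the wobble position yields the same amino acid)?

2

Codon 1 TCG (Ser): third position 4-fold.
Codon 2 CAT (His): third position 2-fold.
Codon 3 CTA (Leu): third position 4-fold.
Codon 4 TGT (Cys): third position 2-fold.
Codon 5 ATT (Ile): third position 3-fold.
Four-fold degenerate third positions: 2.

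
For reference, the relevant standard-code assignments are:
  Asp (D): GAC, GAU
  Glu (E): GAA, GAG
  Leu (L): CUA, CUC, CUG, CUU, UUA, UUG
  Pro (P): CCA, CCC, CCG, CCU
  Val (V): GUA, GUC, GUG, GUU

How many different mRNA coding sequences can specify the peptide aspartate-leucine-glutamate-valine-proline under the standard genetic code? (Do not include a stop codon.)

384

Asp: 2 codons.
Leu: 6 codons.
Glu: 2 codons.
Val: 4 codons.
Pro: 4 codons.
2 × 6 × 2 × 4 × 4 = 384.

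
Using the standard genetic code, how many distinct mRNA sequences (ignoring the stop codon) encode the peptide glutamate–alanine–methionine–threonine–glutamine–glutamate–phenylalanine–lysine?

Glu: 2 codons.
Ala: 4 codons.
Met: 1 codon.
Thr: 4 codons.
Gln: 2 codons.
Glu: 2 codons.
Phe: 2 codons.
Lys: 2 codons.
2 × 4 × 1 × 4 × 2 × 2 × 2 × 2 = 512.

512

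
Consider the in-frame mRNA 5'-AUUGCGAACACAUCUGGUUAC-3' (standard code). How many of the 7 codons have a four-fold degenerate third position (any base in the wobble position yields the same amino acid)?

4

Codon 1 AUU (Ile): third position 3-fold.
Codon 2 GCG (Ala): third position 4-fold.
Codon 3 AAC (Asn): third position 2-fold.
Codon 4 ACA (Thr): third position 4-fold.
Codon 5 UCU (Ser): third position 4-fold.
Codon 6 GGU (Gly): third position 4-fold.
Codon 7 UAC (Tyr): third position 2-fold.
Four-fold degenerate third positions: 4.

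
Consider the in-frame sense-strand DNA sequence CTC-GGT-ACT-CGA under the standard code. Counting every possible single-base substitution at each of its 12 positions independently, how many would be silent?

13

Codon 1 (CTC, Leu): 3 synonymous substitutions.
Codon 2 (GGT, Gly): 3 synonymous substitutions.
Codon 3 (ACT, Thr): 3 synonymous substitutions.
Codon 4 (CGA, Arg): 4 synonymous substitutions.
Total: 3 + 3 + 3 + 4 = 13.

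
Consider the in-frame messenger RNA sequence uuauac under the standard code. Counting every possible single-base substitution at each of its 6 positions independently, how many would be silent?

3

Codon 1 (UUA, Leu): 2 synonymous substitutions.
Codon 2 (UAC, Tyr): 1 synonymous substitution.
Total: 2 + 1 = 3.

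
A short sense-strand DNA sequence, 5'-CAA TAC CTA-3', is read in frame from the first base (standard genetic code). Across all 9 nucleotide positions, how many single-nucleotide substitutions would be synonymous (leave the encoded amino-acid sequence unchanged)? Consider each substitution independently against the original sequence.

Codon 1 (CAA, Gln): 1 synonymous substitution.
Codon 2 (TAC, Tyr): 1 synonymous substitution.
Codon 3 (CTA, Leu): 4 synonymous substitutions.
Total: 1 + 1 + 4 = 6.

6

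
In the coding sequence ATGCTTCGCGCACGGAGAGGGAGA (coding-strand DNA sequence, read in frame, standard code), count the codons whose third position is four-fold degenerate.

Codon 1 ATG (Met): third position 1-fold.
Codon 2 CTT (Leu): third position 4-fold.
Codon 3 CGC (Arg): third position 4-fold.
Codon 4 GCA (Ala): third position 4-fold.
Codon 5 CGG (Arg): third position 4-fold.
Codon 6 AGA (Arg): third position 2-fold.
Codon 7 GGG (Gly): third position 4-fold.
Codon 8 AGA (Arg): third position 2-fold.
Four-fold degenerate third positions: 5.

5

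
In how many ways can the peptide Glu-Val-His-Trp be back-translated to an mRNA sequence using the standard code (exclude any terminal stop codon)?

16

Glu: 2 codons.
Val: 4 codons.
His: 2 codons.
Trp: 1 codon.
2 × 4 × 2 × 1 = 16.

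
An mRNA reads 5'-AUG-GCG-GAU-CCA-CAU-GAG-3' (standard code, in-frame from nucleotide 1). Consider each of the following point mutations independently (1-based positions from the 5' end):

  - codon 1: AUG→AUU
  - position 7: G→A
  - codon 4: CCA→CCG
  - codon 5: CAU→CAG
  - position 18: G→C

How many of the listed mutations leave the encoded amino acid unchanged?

Codon 1: AUG (Met) → AUU (Ile) — missense.
Codon 3: GAU (Asp) → AAU (Asn) — missense.
Codon 4: CCA (Pro) → CCG (Pro) — synonymous.
Codon 5: CAU (His) → CAG (Gln) — missense.
Codon 6: GAG (Glu) → GAC (Asp) — missense.
Synonymous: 1 of 5.

1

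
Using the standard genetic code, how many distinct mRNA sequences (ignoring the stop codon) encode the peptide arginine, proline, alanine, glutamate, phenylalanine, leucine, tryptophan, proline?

9216

Arg: 6 codons.
Pro: 4 codons.
Ala: 4 codons.
Glu: 2 codons.
Phe: 2 codons.
Leu: 6 codons.
Trp: 1 codon.
Pro: 4 codons.
6 × 4 × 4 × 2 × 2 × 6 × 1 × 4 = 9216.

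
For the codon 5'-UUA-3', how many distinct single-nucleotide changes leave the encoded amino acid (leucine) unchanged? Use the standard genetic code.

2

Position 1: CUA → 1 synonymous.
Position 2: none → 0 synonymous.
Position 3: UUG → 1 synonymous.
Total: 1 + 0 + 1 = 2.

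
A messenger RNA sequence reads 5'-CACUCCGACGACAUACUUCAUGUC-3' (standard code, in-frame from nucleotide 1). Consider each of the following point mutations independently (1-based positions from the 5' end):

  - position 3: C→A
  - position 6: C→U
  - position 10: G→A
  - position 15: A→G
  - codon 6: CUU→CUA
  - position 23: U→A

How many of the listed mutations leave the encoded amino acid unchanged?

Codon 1: CAC (His) → CAA (Gln) — missense.
Codon 2: UCC (Ser) → UCU (Ser) — synonymous.
Codon 4: GAC (Asp) → AAC (Asn) — missense.
Codon 5: AUA (Ile) → AUG (Met) — missense.
Codon 6: CUU (Leu) → CUA (Leu) — synonymous.
Codon 8: GUC (Val) → GAC (Asp) — missense.
Synonymous: 2 of 6.

2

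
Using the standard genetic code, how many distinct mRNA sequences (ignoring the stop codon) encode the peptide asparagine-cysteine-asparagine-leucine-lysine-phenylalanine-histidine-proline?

1536

Asn: 2 codons.
Cys: 2 codons.
Asn: 2 codons.
Leu: 6 codons.
Lys: 2 codons.
Phe: 2 codons.
His: 2 codons.
Pro: 4 codons.
2 × 2 × 2 × 6 × 2 × 2 × 2 × 4 = 1536.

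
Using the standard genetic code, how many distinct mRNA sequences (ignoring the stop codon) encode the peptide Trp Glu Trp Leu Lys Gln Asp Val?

384

Trp: 1 codon.
Glu: 2 codons.
Trp: 1 codon.
Leu: 6 codons.
Lys: 2 codons.
Gln: 2 codons.
Asp: 2 codons.
Val: 4 codons.
1 × 2 × 1 × 6 × 2 × 2 × 2 × 4 = 384.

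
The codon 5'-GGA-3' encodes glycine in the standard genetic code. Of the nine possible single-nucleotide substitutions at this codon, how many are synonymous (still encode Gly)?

3

Position 1: none → 0 synonymous.
Position 2: none → 0 synonymous.
Position 3: GGU, GGC, GGG → 3 synonymous.
Total: 0 + 0 + 3 = 3.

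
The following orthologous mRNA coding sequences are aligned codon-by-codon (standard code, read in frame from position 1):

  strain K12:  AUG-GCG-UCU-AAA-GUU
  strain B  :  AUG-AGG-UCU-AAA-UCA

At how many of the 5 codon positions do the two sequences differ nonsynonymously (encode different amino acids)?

2

Codon 1: AUG Met / AUG Met — identical.
Codon 2: GCG Ala / AGG Arg — nonsynonymous.
Codon 3: UCU Ser / UCU Ser — identical.
Codon 4: AAA Lys / AAA Lys — identical.
Codon 5: GUU Val / UCA Ser — nonsynonymous.
Nonsynonymous differences: 2.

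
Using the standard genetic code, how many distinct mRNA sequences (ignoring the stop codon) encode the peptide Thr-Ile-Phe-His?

Thr: 4 codons.
Ile: 3 codons.
Phe: 2 codons.
His: 2 codons.
4 × 3 × 2 × 2 = 48.

48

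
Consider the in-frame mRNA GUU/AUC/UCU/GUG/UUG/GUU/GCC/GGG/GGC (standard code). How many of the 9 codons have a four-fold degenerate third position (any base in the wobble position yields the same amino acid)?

7

Codon 1 GUU (Val): third position 4-fold.
Codon 2 AUC (Ile): third position 3-fold.
Codon 3 UCU (Ser): third position 4-fold.
Codon 4 GUG (Val): third position 4-fold.
Codon 5 UUG (Leu): third position 2-fold.
Codon 6 GUU (Val): third position 4-fold.
Codon 7 GCC (Ala): third position 4-fold.
Codon 8 GGG (Gly): third position 4-fold.
Codon 9 GGC (Gly): third position 4-fold.
Four-fold degenerate third positions: 7.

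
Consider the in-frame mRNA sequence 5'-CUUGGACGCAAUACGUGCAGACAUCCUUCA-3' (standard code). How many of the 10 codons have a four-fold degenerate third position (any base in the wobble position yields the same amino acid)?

Codon 1 CUU (Leu): third position 4-fold.
Codon 2 GGA (Gly): third position 4-fold.
Codon 3 CGC (Arg): third position 4-fold.
Codon 4 AAU (Asn): third position 2-fold.
Codon 5 ACG (Thr): third position 4-fold.
Codon 6 UGC (Cys): third position 2-fold.
Codon 7 AGA (Arg): third position 2-fold.
Codon 8 CAU (His): third position 2-fold.
Codon 9 CCU (Pro): third position 4-fold.
Codon 10 UCA (Ser): third position 4-fold.
Four-fold degenerate third positions: 6.

6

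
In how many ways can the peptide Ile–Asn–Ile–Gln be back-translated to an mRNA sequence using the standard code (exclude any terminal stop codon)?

Ile: 3 codons.
Asn: 2 codons.
Ile: 3 codons.
Gln: 2 codons.
3 × 2 × 3 × 2 = 36.

36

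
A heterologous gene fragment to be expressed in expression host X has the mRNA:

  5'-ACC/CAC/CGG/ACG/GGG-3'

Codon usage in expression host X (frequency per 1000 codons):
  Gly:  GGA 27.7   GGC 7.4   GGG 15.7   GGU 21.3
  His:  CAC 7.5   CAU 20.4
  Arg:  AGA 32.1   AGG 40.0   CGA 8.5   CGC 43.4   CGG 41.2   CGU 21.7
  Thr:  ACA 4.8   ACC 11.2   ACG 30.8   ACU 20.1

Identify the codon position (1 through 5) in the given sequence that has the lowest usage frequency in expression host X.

Codon 1 ACC (Thr): 11.2 per 1000.
Codon 2 CAC (His): 7.5 per 1000.
Codon 3 CGG (Arg): 41.2 per 1000.
Codon 4 ACG (Thr): 30.8 per 1000.
Codon 5 GGG (Gly): 15.7 per 1000.
Lowest frequency is 7.5 at codon 2.

2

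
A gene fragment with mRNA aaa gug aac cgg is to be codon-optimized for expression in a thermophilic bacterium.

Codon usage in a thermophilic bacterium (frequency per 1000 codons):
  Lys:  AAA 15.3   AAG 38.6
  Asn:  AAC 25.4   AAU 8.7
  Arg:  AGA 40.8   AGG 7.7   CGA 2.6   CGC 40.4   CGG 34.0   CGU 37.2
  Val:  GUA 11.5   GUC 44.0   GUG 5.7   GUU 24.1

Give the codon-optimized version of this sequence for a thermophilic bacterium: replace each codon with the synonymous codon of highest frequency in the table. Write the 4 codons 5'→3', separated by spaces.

AAG GUC AAC AGA

Codon 1 (Lys): best is AAG at 38.6.
Codon 2 (Val): best is GUC at 44.0.
Codon 3 (Asn): best is AAC at 25.4.
Codon 4 (Arg): best is AGA at 40.8.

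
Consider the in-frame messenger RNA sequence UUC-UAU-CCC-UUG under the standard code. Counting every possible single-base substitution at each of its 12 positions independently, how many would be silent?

7

Codon 1 (UUC, Phe): 1 synonymous substitution.
Codon 2 (UAU, Tyr): 1 synonymous substitution.
Codon 3 (CCC, Pro): 3 synonymous substitutions.
Codon 4 (UUG, Leu): 2 synonymous substitutions.
Total: 1 + 1 + 3 + 2 = 7.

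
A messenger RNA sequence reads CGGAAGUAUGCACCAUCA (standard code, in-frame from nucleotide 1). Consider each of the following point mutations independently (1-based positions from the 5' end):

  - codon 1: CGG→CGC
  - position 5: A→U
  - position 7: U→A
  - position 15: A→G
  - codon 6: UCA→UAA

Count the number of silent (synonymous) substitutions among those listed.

2

Codon 1: CGG (Arg) → CGC (Arg) — synonymous.
Codon 2: AAG (Lys) → AUG (Met) — missense.
Codon 3: UAU (Tyr) → AAU (Asn) — missense.
Codon 5: CCA (Pro) → CCG (Pro) — synonymous.
Codon 6: UCA (Ser) → UAA (Stop) — nonsense.
Synonymous: 2 of 5.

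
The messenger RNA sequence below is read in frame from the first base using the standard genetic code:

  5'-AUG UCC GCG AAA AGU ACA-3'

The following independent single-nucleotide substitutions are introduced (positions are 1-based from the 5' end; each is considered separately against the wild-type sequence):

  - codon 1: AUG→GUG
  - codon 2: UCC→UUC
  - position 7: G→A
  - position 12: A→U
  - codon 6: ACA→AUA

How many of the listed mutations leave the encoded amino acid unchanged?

Codon 1: AUG (Met) → GUG (Val) — missense.
Codon 2: UCC (Ser) → UUC (Phe) — missense.
Codon 3: GCG (Ala) → ACG (Thr) — missense.
Codon 4: AAA (Lys) → AAU (Asn) — missense.
Codon 6: ACA (Thr) → AUA (Ile) — missense.
Synonymous: 0 of 5.

0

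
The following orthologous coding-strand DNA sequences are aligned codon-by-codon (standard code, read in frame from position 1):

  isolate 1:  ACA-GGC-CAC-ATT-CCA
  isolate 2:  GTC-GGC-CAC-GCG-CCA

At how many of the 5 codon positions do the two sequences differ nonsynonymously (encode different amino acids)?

Codon 1: ACA Thr / GTC Val — nonsynonymous.
Codon 2: GGC Gly / GGC Gly — identical.
Codon 3: CAC His / CAC His — identical.
Codon 4: ATT Ile / GCG Ala — nonsynonymous.
Codon 5: CCA Pro / CCA Pro — identical.
Nonsynonymous differences: 2.

2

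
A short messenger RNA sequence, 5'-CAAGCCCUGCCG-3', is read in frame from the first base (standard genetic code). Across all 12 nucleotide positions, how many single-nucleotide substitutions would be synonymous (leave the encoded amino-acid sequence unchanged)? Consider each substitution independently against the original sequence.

Codon 1 (CAA, Gln): 1 synonymous substitution.
Codon 2 (GCC, Ala): 3 synonymous substitutions.
Codon 3 (CUG, Leu): 4 synonymous substitutions.
Codon 4 (CCG, Pro): 3 synonymous substitutions.
Total: 1 + 3 + 4 + 3 = 11.

11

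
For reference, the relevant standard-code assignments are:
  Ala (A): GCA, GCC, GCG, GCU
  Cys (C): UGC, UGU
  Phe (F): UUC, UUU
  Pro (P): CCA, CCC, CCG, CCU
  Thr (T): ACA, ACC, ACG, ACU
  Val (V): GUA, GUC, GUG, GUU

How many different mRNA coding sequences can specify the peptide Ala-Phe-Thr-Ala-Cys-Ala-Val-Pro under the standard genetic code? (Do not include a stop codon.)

16384

Ala: 4 codons.
Phe: 2 codons.
Thr: 4 codons.
Ala: 4 codons.
Cys: 2 codons.
Ala: 4 codons.
Val: 4 codons.
Pro: 4 codons.
4 × 2 × 4 × 4 × 2 × 4 × 4 × 4 = 16384.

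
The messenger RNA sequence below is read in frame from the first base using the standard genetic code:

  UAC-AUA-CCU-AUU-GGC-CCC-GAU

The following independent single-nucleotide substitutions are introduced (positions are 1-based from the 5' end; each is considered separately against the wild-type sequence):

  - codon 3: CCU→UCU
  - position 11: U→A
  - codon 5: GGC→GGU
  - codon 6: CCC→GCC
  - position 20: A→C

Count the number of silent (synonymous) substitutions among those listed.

1

Codon 3: CCU (Pro) → UCU (Ser) — missense.
Codon 4: AUU (Ile) → AAU (Asn) — missense.
Codon 5: GGC (Gly) → GGU (Gly) — synonymous.
Codon 6: CCC (Pro) → GCC (Ala) — missense.
Codon 7: GAU (Asp) → GCU (Ala) — missense.
Synonymous: 1 of 5.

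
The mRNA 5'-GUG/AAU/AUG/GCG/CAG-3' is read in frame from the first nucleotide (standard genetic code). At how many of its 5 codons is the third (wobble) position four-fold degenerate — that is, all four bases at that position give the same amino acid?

Codon 1 GUG (Val): third position 4-fold.
Codon 2 AAU (Asn): third position 2-fold.
Codon 3 AUG (Met): third position 1-fold.
Codon 4 GCG (Ala): third position 4-fold.
Codon 5 CAG (Gln): third position 2-fold.
Four-fold degenerate third positions: 2.

2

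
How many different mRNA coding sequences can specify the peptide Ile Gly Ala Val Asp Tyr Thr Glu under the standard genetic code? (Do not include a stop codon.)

6144

Ile: 3 codons.
Gly: 4 codons.
Ala: 4 codons.
Val: 4 codons.
Asp: 2 codons.
Tyr: 2 codons.
Thr: 4 codons.
Glu: 2 codons.
3 × 4 × 4 × 4 × 2 × 2 × 4 × 2 = 6144.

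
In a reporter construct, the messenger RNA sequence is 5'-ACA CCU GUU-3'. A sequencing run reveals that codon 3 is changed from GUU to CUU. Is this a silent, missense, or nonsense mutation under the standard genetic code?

Position 7 falls in codon 3: GUU → Val.
After the substitution the codon is CUU → Leu.
Val ≠ Leu, so this is a missense mutation.

missense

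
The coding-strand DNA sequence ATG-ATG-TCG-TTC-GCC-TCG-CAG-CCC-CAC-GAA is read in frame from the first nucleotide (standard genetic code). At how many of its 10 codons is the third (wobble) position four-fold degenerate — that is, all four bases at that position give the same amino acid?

4

Codon 1 ATG (Met): third position 1-fold.
Codon 2 ATG (Met): third position 1-fold.
Codon 3 TCG (Ser): third position 4-fold.
Codon 4 TTC (Phe): third position 2-fold.
Codon 5 GCC (Ala): third position 4-fold.
Codon 6 TCG (Ser): third position 4-fold.
Codon 7 CAG (Gln): third position 2-fold.
Codon 8 CCC (Pro): third position 4-fold.
Codon 9 CAC (His): third position 2-fold.
Codon 10 GAA (Glu): third position 2-fold.
Four-fold degenerate third positions: 4.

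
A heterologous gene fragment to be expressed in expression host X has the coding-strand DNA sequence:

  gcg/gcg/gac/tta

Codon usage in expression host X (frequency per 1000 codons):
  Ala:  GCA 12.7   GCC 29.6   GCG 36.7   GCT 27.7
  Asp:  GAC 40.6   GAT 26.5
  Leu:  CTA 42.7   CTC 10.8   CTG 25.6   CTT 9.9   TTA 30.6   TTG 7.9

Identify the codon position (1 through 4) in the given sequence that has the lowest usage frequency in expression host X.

Codon 1 GCG (Ala): 36.7 per 1000.
Codon 2 GCG (Ala): 36.7 per 1000.
Codon 3 GAC (Asp): 40.6 per 1000.
Codon 4 TTA (Leu): 30.6 per 1000.
Lowest frequency is 30.6 at codon 4.

4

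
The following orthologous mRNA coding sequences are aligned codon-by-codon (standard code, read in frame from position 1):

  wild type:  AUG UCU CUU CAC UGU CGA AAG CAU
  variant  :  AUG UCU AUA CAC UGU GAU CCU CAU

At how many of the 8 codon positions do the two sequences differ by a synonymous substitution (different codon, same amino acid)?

Codon 1: AUG Met / AUG Met — identical.
Codon 2: UCU Ser / UCU Ser — identical.
Codon 3: CUU Leu / AUA Ile — nonsynonymous.
Codon 4: CAC His / CAC His — identical.
Codon 5: UGU Cys / UGU Cys — identical.
Codon 6: CGA Arg / GAU Asp — nonsynonymous.
Codon 7: AAG Lys / CCU Pro — nonsynonymous.
Codon 8: CAU His / CAU His — identical.
Synonymous differences: 0.

0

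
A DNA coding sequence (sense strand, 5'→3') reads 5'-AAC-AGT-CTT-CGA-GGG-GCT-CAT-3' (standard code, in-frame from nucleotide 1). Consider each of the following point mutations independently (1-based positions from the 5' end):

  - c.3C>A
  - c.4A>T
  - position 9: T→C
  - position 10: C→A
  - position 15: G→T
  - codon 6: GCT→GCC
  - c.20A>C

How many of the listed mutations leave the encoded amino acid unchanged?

4

Codon 1: AAC (Asn) → AAA (Lys) — missense.
Codon 2: AGT (Ser) → TGT (Cys) — missense.
Codon 3: CTT (Leu) → CTC (Leu) — synonymous.
Codon 4: CGA (Arg) → AGA (Arg) — synonymous.
Codon 5: GGG (Gly) → GGT (Gly) — synonymous.
Codon 6: GCT (Ala) → GCC (Ala) — synonymous.
Codon 7: CAT (His) → CCT (Pro) — missense.
Synonymous: 4 of 7.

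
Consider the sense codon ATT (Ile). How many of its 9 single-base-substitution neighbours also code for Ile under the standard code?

Position 1: none → 0 synonymous.
Position 2: none → 0 synonymous.
Position 3: ATC, ATA → 2 synonymous.
Total: 0 + 0 + 2 = 2.

2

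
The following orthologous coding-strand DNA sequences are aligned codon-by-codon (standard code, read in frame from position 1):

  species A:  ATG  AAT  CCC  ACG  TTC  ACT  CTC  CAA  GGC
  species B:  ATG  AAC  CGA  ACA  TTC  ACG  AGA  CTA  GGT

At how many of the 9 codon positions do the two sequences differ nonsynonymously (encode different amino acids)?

Codon 1: ATG Met / ATG Met — identical.
Codon 2: AAT Asn / AAC Asn — synonymous.
Codon 3: CCC Pro / CGA Arg — nonsynonymous.
Codon 4: ACG Thr / ACA Thr — synonymous.
Codon 5: TTC Phe / TTC Phe — identical.
Codon 6: ACT Thr / ACG Thr — synonymous.
Codon 7: CTC Leu / AGA Arg — nonsynonymous.
Codon 8: CAA Gln / CTA Leu — nonsynonymous.
Codon 9: GGC Gly / GGT Gly — synonymous.
Nonsynonymous differences: 3.

3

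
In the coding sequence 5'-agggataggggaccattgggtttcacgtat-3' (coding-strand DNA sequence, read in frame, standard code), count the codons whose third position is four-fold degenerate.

4

Codon 1 AGG (Arg): third position 2-fold.
Codon 2 GAT (Asp): third position 2-fold.
Codon 3 AGG (Arg): third position 2-fold.
Codon 4 GGA (Gly): third position 4-fold.
Codon 5 CCA (Pro): third position 4-fold.
Codon 6 TTG (Leu): third position 2-fold.
Codon 7 GGT (Gly): third position 4-fold.
Codon 8 TTC (Phe): third position 2-fold.
Codon 9 ACG (Thr): third position 4-fold.
Codon 10 TAT (Tyr): third position 2-fold.
Four-fold degenerate third positions: 4.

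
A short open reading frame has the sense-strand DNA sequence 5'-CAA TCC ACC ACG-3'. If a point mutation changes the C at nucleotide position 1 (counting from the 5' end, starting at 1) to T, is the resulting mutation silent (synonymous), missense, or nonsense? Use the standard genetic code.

Position 1 falls in codon 1: CAA → Gln.
After the substitution the codon is TAA → Stop.
The new codon is a stop codon, so this is a nonsense mutation.

nonsense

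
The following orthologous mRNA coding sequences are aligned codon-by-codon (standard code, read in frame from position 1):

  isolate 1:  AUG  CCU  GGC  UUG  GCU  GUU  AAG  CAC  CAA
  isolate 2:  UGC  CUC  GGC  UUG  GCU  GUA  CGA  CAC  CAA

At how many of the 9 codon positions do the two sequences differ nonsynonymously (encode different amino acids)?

Codon 1: AUG Met / UGC Cys — nonsynonymous.
Codon 2: CCU Pro / CUC Leu — nonsynonymous.
Codon 3: GGC Gly / GGC Gly — identical.
Codon 4: UUG Leu / UUG Leu — identical.
Codon 5: GCU Ala / GCU Ala — identical.
Codon 6: GUU Val / GUA Val — synonymous.
Codon 7: AAG Lys / CGA Arg — nonsynonymous.
Codon 8: CAC His / CAC His — identical.
Codon 9: CAA Gln / CAA Gln — identical.
Nonsynonymous differences: 3.

3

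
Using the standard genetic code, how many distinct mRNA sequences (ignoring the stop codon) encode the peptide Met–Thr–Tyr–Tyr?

Met: 1 codon.
Thr: 4 codons.
Tyr: 2 codons.
Tyr: 2 codons.
1 × 4 × 2 × 2 = 16.

16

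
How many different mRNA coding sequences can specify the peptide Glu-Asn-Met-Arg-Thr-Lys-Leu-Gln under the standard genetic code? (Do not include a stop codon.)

Glu: 2 codons.
Asn: 2 codons.
Met: 1 codon.
Arg: 6 codons.
Thr: 4 codons.
Lys: 2 codons.
Leu: 6 codons.
Gln: 2 codons.
2 × 2 × 1 × 6 × 4 × 2 × 6 × 2 = 2304.

2304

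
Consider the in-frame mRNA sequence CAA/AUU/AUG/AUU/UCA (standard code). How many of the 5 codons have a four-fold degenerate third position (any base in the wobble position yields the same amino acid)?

1

Codon 1 CAA (Gln): third position 2-fold.
Codon 2 AUU (Ile): third position 3-fold.
Codon 3 AUG (Met): third position 1-fold.
Codon 4 AUU (Ile): third position 3-fold.
Codon 5 UCA (Ser): third position 4-fold.
Four-fold degenerate third positions: 1.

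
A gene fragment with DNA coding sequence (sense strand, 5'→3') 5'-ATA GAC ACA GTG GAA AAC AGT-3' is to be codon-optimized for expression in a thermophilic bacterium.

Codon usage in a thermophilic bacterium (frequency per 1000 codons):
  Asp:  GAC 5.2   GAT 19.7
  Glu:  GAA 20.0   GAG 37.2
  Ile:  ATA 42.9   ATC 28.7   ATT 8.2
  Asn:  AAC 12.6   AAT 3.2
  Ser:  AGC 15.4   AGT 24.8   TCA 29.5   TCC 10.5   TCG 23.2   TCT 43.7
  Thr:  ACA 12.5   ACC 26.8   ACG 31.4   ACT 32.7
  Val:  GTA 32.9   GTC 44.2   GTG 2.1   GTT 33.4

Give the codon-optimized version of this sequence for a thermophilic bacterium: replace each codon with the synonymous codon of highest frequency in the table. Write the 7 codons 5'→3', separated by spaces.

Codon 1 (Ile): best is ATA at 42.9.
Codon 2 (Asp): best is GAT at 19.7.
Codon 3 (Thr): best is ACT at 32.7.
Codon 4 (Val): best is GTC at 44.2.
Codon 5 (Glu): best is GAG at 37.2.
Codon 6 (Asn): best is AAC at 12.6.
Codon 7 (Ser): best is TCT at 43.7.

ATA GAT ACT GTC GAG AAC TCT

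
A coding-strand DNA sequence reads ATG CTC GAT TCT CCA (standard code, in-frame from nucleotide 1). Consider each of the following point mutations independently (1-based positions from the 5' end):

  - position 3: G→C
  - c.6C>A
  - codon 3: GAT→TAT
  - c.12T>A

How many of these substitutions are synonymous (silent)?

2

Codon 1: ATG (Met) → ATC (Ile) — missense.
Codon 2: CTC (Leu) → CTA (Leu) — synonymous.
Codon 3: GAT (Asp) → TAT (Tyr) — missense.
Codon 4: TCT (Ser) → TCA (Ser) — synonymous.
Synonymous: 2 of 4.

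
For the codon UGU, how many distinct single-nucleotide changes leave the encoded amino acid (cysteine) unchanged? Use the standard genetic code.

1

Position 1: none → 0 synonymous.
Position 2: none → 0 synonymous.
Position 3: UGC → 1 synonymous.
Total: 0 + 0 + 1 = 1.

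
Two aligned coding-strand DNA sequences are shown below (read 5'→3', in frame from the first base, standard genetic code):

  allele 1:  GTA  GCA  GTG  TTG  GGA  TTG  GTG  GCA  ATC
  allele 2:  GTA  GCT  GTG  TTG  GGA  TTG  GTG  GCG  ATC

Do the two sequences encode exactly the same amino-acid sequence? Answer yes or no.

yes

Codon 1: GTA Val / GTA Val — identical.
Codon 2: GCA Ala / GCT Ala — synonymous.
Codon 3: GTG Val / GTG Val — identical.
Codon 4: TTG Leu / TTG Leu — identical.
Codon 5: GGA Gly / GGA Gly — identical.
Codon 6: TTG Leu / TTG Leu — identical.
Codon 7: GTG Val / GTG Val — identical.
Codon 8: GCA Ala / GCG Ala — synonymous.
Codon 9: ATC Ile / ATC Ile — identical.
Nonsynonymous differences: 0 → same protein.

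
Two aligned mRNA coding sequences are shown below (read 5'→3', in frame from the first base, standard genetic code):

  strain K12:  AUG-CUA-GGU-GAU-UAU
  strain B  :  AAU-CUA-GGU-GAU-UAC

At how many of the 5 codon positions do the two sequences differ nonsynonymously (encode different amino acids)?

Codon 1: AUG Met / AAU Asn — nonsynonymous.
Codon 2: CUA Leu / CUA Leu — identical.
Codon 3: GGU Gly / GGU Gly — identical.
Codon 4: GAU Asp / GAU Asp — identical.
Codon 5: UAU Tyr / UAC Tyr — synonymous.
Nonsynonymous differences: 1.

1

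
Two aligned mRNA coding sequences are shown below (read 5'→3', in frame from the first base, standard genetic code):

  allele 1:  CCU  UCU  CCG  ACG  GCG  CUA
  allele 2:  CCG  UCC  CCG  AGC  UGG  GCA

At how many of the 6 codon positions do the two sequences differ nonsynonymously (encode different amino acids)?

3

Codon 1: CCU Pro / CCG Pro — synonymous.
Codon 2: UCU Ser / UCC Ser — synonymous.
Codon 3: CCG Pro / CCG Pro — identical.
Codon 4: ACG Thr / AGC Ser — nonsynonymous.
Codon 5: GCG Ala / UGG Trp — nonsynonymous.
Codon 6: CUA Leu / GCA Ala — nonsynonymous.
Nonsynonymous differences: 3.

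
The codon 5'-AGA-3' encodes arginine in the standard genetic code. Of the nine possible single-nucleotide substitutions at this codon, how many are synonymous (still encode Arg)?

Position 1: CGA → 1 synonymous.
Position 2: none → 0 synonymous.
Position 3: AGG → 1 synonymous.
Total: 1 + 0 + 1 = 2.

2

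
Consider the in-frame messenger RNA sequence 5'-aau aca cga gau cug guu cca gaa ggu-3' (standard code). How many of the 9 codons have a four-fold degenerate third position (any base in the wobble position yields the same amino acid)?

6

Codon 1 AAU (Asn): third position 2-fold.
Codon 2 ACA (Thr): third position 4-fold.
Codon 3 CGA (Arg): third position 4-fold.
Codon 4 GAU (Asp): third position 2-fold.
Codon 5 CUG (Leu): third position 4-fold.
Codon 6 GUU (Val): third position 4-fold.
Codon 7 CCA (Pro): third position 4-fold.
Codon 8 GAA (Glu): third position 2-fold.
Codon 9 GGU (Gly): third position 4-fold.
Four-fold degenerate third positions: 6.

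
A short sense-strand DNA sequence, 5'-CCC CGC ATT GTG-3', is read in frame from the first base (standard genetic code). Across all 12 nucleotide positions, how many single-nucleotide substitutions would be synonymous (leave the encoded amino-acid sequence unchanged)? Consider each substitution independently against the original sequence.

11

Codon 1 (CCC, Pro): 3 synonymous substitutions.
Codon 2 (CGC, Arg): 3 synonymous substitutions.
Codon 3 (ATT, Ile): 2 synonymous substitutions.
Codon 4 (GTG, Val): 3 synonymous substitutions.
Total: 3 + 3 + 2 + 3 = 11.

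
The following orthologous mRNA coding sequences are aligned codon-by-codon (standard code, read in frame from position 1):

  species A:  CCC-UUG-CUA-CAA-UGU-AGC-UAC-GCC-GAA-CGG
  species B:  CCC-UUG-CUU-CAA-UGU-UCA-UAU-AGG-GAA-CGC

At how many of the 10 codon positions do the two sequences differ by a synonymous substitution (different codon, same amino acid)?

Codon 1: CCC Pro / CCC Pro — identical.
Codon 2: UUG Leu / UUG Leu — identical.
Codon 3: CUA Leu / CUU Leu — synonymous.
Codon 4: CAA Gln / CAA Gln — identical.
Codon 5: UGU Cys / UGU Cys — identical.
Codon 6: AGC Ser / UCA Ser — synonymous.
Codon 7: UAC Tyr / UAU Tyr — synonymous.
Codon 8: GCC Ala / AGG Arg — nonsynonymous.
Codon 9: GAA Glu / GAA Glu — identical.
Codon 10: CGG Arg / CGC Arg — synonymous.
Synonymous differences: 4.

4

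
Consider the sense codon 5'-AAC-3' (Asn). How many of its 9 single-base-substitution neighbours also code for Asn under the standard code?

Position 1: none → 0 synonymous.
Position 2: none → 0 synonymous.
Position 3: AAU → 1 synonymous.
Total: 0 + 0 + 1 = 1.

1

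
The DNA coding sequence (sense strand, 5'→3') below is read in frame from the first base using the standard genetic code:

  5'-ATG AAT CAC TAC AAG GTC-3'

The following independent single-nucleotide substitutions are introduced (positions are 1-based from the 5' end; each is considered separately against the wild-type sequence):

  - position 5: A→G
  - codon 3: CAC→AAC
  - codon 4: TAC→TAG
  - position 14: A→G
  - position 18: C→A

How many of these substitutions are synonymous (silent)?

1

Codon 2: AAT (Asn) → AGT (Ser) — missense.
Codon 3: CAC (His) → AAC (Asn) — missense.
Codon 4: TAC (Tyr) → TAG (Stop) — nonsense.
Codon 5: AAG (Lys) → AGG (Arg) — missense.
Codon 6: GTC (Val) → GTA (Val) — synonymous.
Synonymous: 1 of 5.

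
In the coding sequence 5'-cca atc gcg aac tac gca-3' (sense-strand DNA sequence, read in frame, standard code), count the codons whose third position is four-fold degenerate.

3

Codon 1 CCA (Pro): third position 4-fold.
Codon 2 ATC (Ile): third position 3-fold.
Codon 3 GCG (Ala): third position 4-fold.
Codon 4 AAC (Asn): third position 2-fold.
Codon 5 TAC (Tyr): third position 2-fold.
Codon 6 GCA (Ala): third position 4-fold.
Four-fold degenerate third positions: 3.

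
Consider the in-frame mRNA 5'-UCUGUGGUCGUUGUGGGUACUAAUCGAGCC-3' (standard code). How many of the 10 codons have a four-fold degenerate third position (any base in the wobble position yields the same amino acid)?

Codon 1 UCU (Ser): third position 4-fold.
Codon 2 GUG (Val): third position 4-fold.
Codon 3 GUC (Val): third position 4-fold.
Codon 4 GUU (Val): third position 4-fold.
Codon 5 GUG (Val): third position 4-fold.
Codon 6 GGU (Gly): third position 4-fold.
Codon 7 ACU (Thr): third position 4-fold.
Codon 8 AAU (Asn): third position 2-fold.
Codon 9 CGA (Arg): third position 4-fold.
Codon 10 GCC (Ala): third position 4-fold.
Four-fold degenerate third positions: 9.

9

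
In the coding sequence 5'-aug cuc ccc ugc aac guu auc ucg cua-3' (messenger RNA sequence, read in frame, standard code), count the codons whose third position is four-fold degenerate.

Codon 1 AUG (Met): third position 1-fold.
Codon 2 CUC (Leu): third position 4-fold.
Codon 3 CCC (Pro): third position 4-fold.
Codon 4 UGC (Cys): third position 2-fold.
Codon 5 AAC (Asn): third position 2-fold.
Codon 6 GUU (Val): third position 4-fold.
Codon 7 AUC (Ile): third position 3-fold.
Codon 8 UCG (Ser): third position 4-fold.
Codon 9 CUA (Leu): third position 4-fold.
Four-fold degenerate third positions: 5.

5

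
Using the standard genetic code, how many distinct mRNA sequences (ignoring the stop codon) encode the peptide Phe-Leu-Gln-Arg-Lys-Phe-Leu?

Phe: 2 codons.
Leu: 6 codons.
Gln: 2 codons.
Arg: 6 codons.
Lys: 2 codons.
Phe: 2 codons.
Leu: 6 codons.
2 × 6 × 2 × 6 × 2 × 2 × 6 = 3456.

3456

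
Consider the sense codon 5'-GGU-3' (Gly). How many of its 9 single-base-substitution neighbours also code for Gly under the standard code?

Position 1: none → 0 synonymous.
Position 2: none → 0 synonymous.
Position 3: GGC, GGA, GGG → 3 synonymous.
Total: 0 + 0 + 3 = 3.

3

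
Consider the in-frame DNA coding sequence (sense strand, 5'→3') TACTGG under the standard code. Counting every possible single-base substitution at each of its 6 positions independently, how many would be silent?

Codon 1 (TAC, Tyr): 1 synonymous substitution.
Codon 2 (TGG, Trp): 0 synonymous substitutions.
Total: 1 + 0 = 1.

1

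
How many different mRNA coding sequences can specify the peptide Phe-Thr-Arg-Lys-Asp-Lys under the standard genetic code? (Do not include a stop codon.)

Phe: 2 codons.
Thr: 4 codons.
Arg: 6 codons.
Lys: 2 codons.
Asp: 2 codons.
Lys: 2 codons.
2 × 4 × 6 × 2 × 2 × 2 = 384.

384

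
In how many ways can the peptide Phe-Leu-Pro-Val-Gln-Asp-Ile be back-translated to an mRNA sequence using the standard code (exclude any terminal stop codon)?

2304

Phe: 2 codons.
Leu: 6 codons.
Pro: 4 codons.
Val: 4 codons.
Gln: 2 codons.
Asp: 2 codons.
Ile: 3 codons.
2 × 6 × 4 × 4 × 2 × 2 × 3 = 2304.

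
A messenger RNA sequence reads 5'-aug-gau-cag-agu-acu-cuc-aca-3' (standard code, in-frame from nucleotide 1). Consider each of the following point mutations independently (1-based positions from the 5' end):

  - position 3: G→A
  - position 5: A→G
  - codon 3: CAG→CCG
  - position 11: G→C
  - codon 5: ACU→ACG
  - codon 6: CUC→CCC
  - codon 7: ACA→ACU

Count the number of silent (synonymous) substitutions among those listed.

2

Codon 1: AUG (Met) → AUA (Ile) — missense.
Codon 2: GAU (Asp) → GGU (Gly) — missense.
Codon 3: CAG (Gln) → CCG (Pro) — missense.
Codon 4: AGU (Ser) → ACU (Thr) — missense.
Codon 5: ACU (Thr) → ACG (Thr) — synonymous.
Codon 6: CUC (Leu) → CCC (Pro) — missense.
Codon 7: ACA (Thr) → ACU (Thr) — synonymous.
Synonymous: 2 of 7.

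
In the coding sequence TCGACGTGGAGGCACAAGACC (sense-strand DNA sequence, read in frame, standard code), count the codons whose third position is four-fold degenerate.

Codon 1 TCG (Ser): third position 4-fold.
Codon 2 ACG (Thr): third position 4-fold.
Codon 3 TGG (Trp): third position 1-fold.
Codon 4 AGG (Arg): third position 2-fold.
Codon 5 CAC (His): third position 2-fold.
Codon 6 AAG (Lys): third position 2-fold.
Codon 7 ACC (Thr): third position 4-fold.
Four-fold degenerate third positions: 3.

3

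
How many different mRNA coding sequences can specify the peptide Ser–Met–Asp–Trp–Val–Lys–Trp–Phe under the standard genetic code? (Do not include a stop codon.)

Ser: 6 codons.
Met: 1 codon.
Asp: 2 codons.
Trp: 1 codon.
Val: 4 codons.
Lys: 2 codons.
Trp: 1 codon.
Phe: 2 codons.
6 × 1 × 2 × 1 × 4 × 2 × 1 × 2 = 192.

192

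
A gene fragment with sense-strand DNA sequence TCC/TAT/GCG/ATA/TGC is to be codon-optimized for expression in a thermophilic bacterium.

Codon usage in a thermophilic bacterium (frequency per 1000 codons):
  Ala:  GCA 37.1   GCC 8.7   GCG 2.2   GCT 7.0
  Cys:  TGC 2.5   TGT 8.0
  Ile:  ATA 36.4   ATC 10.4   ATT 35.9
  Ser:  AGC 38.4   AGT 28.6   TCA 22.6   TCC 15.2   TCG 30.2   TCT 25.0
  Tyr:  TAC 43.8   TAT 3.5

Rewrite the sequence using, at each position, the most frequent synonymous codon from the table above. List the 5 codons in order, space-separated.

AGC TAC GCA ATA TGT

Codon 1 (Ser): best is AGC at 38.4.
Codon 2 (Tyr): best is TAC at 43.8.
Codon 3 (Ala): best is GCA at 37.1.
Codon 4 (Ile): best is ATA at 36.4.
Codon 5 (Cys): best is TGT at 8.0.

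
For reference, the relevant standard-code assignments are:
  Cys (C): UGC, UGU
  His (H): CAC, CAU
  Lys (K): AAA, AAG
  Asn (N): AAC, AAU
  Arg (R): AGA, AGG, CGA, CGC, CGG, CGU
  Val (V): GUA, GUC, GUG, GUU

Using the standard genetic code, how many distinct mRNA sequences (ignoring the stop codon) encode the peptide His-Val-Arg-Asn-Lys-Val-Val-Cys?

His: 2 codons.
Val: 4 codons.
Arg: 6 codons.
Asn: 2 codons.
Lys: 2 codons.
Val: 4 codons.
Val: 4 codons.
Cys: 2 codons.
2 × 4 × 6 × 2 × 2 × 4 × 4 × 2 = 6144.

6144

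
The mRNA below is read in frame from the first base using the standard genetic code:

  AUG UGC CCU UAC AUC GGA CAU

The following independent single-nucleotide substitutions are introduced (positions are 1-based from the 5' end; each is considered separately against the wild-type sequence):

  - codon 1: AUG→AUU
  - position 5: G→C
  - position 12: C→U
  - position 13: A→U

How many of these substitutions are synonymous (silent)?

1

Codon 1: AUG (Met) → AUU (Ile) — missense.
Codon 2: UGC (Cys) → UCC (Ser) — missense.
Codon 4: UAC (Tyr) → UAU (Tyr) — synonymous.
Codon 5: AUC (Ile) → UUC (Phe) — missense.
Synonymous: 1 of 4.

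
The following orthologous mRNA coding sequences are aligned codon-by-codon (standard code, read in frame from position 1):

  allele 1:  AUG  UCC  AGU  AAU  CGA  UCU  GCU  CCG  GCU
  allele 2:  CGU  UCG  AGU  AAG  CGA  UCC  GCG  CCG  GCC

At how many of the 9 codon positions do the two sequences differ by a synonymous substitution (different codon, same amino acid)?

Codon 1: AUG Met / CGU Arg — nonsynonymous.
Codon 2: UCC Ser / UCG Ser — synonymous.
Codon 3: AGU Ser / AGU Ser — identical.
Codon 4: AAU Asn / AAG Lys — nonsynonymous.
Codon 5: CGA Arg / CGA Arg — identical.
Codon 6: UCU Ser / UCC Ser — synonymous.
Codon 7: GCU Ala / GCG Ala — synonymous.
Codon 8: CCG Pro / CCG Pro — identical.
Codon 9: GCU Ala / GCC Ala — synonymous.
Synonymous differences: 4.

4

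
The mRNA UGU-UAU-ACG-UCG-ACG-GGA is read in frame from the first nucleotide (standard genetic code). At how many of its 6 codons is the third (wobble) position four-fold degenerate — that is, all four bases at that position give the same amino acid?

Codon 1 UGU (Cys): third position 2-fold.
Codon 2 UAU (Tyr): third position 2-fold.
Codon 3 ACG (Thr): third position 4-fold.
Codon 4 UCG (Ser): third position 4-fold.
Codon 5 ACG (Thr): third position 4-fold.
Codon 6 GGA (Gly): third position 4-fold.
Four-fold degenerate third positions: 4.

4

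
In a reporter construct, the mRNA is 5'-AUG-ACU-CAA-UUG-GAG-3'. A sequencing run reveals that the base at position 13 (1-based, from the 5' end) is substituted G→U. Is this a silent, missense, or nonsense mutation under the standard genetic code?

Position 13 falls in codon 5: GAG → Glu.
After the substitution the codon is UAG → Stop.
The new codon is a stop codon, so this is a nonsense mutation.

nonsense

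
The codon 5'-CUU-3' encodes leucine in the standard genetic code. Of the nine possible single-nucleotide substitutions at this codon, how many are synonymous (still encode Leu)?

Position 1: none → 0 synonymous.
Position 2: none → 0 synonymous.
Position 3: CUC, CUA, CUG → 3 synonymous.
Total: 0 + 0 + 3 = 3.

3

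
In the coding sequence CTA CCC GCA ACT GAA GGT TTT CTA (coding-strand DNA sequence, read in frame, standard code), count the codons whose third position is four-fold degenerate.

Codon 1 CTA (Leu): third position 4-fold.
Codon 2 CCC (Pro): third position 4-fold.
Codon 3 GCA (Ala): third position 4-fold.
Codon 4 ACT (Thr): third position 4-fold.
Codon 5 GAA (Glu): third position 2-fold.
Codon 6 GGT (Gly): third position 4-fold.
Codon 7 TTT (Phe): third position 2-fold.
Codon 8 CTA (Leu): third position 4-fold.
Four-fold degenerate third positions: 6.

6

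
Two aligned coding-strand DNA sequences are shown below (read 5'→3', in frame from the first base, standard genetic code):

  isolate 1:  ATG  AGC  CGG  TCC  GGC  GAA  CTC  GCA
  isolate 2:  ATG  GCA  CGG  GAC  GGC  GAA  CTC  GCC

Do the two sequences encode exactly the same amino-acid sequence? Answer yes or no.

Codon 1: ATG Met / ATG Met — identical.
Codon 2: AGC Ser / GCA Ala — nonsynonymous.
Codon 3: CGG Arg / CGG Arg — identical.
Codon 4: TCC Ser / GAC Asp — nonsynonymous.
Codon 5: GGC Gly / GGC Gly — identical.
Codon 6: GAA Glu / GAA Glu — identical.
Codon 7: CTC Leu / CTC Leu — identical.
Codon 8: GCA Ala / GCC Ala — synonymous.
Nonsynonymous differences: 2 → different protein.

no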